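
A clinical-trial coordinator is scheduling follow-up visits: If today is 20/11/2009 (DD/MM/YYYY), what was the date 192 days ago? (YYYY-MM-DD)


Start: 2009-11-20
Subtracting 192 days
Days already passed in November: 20
After going back through November: 172 more days to subtract
October 2009: 31 days, 141 remaining
September 2009: 30 days, 111 remaining
August 2009: 31 days, 80 remaining
July 2009: 31 days, 49 remaining
Result: 2009-05-12

2009-05-12


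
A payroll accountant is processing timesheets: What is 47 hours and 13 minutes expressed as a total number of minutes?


Hours: 47
Minutes: 13
Convert hours to minutes: 47 x 60 = 2820
Add remaining minutes: 2820 + 13 = 2833

2833


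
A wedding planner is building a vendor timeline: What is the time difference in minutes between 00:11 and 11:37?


Start time: 00:11 = 11 minutes from midnight
End time: 11:37 = 697 minutes from midnight
Difference: 697 - 11 = 686 minutes
That is 11 hours and 26 minutes

686


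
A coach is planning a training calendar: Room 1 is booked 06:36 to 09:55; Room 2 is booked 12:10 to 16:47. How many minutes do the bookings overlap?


Interval A: [396, 595] minutes from midnight
Interval B: [730, 1007] minutes from midnight
Overlap start = max(396, 730) = 730
Overlap end = min(595, 1007) = 595
End <= start, so the intervals do not overlap: 0 minutes

0


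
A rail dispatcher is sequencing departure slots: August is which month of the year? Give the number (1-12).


Calendar month order:
7. July
8. August <--
9. September
August is month number 8

8


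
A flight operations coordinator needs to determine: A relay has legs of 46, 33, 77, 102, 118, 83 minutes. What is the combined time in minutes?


Durations: 46, 33, 77, 102, 118, 83
Running sum: 46
+ 33 = 79
+ 77 = 156
+ 102 = 258
+ 118 = 376
+ 83 = 459
Total duration: 459 minutes
That is 7 hours and 39 minutes

459


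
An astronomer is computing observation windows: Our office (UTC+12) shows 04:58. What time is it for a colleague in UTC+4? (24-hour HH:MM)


Local time: 04:58 at UTC+12 (offset 12h)
Target zone: UTC+4 (offset 4h)
Difference: 4 - (12) = -8 hours
Calculation: 4 + (-8) = -4
Wraparound: (-4) mod 24 = 20
Result: 20:58

20:58


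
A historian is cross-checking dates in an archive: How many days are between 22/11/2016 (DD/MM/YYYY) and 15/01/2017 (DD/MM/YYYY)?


Start date: 2016-11-22
End date: 2017-01-15
Nov 2016: +9 days
Dec 2016: +31 days
Jan 2017: +14 days
Total: 54 days

54


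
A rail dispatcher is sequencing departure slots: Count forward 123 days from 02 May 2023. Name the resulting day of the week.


Start: 2023-05-02 (Tuesday)
Step 1 - find target date: add 123 days
  2023-05-02 + 123 days = 2023-09-02
Step 2 - day of week:
  123 mod 7 = 4
  Tuesday + 4 days -> Saturday
Result: Saturday (2023-09-02)

Saturday


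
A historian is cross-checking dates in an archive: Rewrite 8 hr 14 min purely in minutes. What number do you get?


Hours: 8
Extra minutes: 14
Minutes per hour: 60
Hours to minutes: 8 x 60 = 480
Total: 480 + 14 = 494

494


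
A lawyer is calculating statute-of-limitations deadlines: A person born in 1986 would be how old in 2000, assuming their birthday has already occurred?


Birth year: 1986
Current year: 2000
Age = current year - birth year
Age = 2000 - 1986 = 14

14


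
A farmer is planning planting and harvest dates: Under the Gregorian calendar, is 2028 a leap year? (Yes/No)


Year: 2028
Divisible by 4? 2028 / 4 = 507.0 -> Yes
Divisible by 100? 2028 / 100 = 20.28 -> No
Divisible by 4 but not 100, so it IS a leap year

Yes


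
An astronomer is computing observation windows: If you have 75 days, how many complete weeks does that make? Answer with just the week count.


Total days: 75
Days per week: 7
Division: 75 / 7 = 10 remainder 5
Complete weeks: 10
Remaining days: 5

10


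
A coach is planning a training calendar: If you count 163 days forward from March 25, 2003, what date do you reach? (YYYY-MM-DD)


Start: 2003-03-25
Adding 163 days
Days remaining in March: 6
After March: 157 days still to add
April 2003: 30 days, 127 remaining
May 2003: 31 days, 96 remaining
June 2003: 30 days, 66 remaining
July 2003: 31 days, 35 remaining
Result: 2003-09-04

2003-09-04


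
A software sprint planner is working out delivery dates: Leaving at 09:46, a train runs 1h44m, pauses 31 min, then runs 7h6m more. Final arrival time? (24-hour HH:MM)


Depart: 09:46
Leg 1: +104 min -> 11:30
Layover: +31 min -> 12:01
Leg 2: +426 min -> 19:07
Total travel: 561 minutes = 9h 21m
Arrival: 19:07

19:07


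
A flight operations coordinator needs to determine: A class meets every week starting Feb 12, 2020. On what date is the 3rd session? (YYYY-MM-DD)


First occurrence: 2020-02-12 (occurrence 1)
Each occurrence is 7 days after the previous.
Occurrence 3 is 2 weeks after the first.
2 weeks = 14 days
2020-02-12 + 14 days = 2020-02-26

2020-02-26


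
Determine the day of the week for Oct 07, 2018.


Date: 2018-10-07
January 1, 2018 is a Monday
Day of year: 280
Offset from Jan 1: 279 days
279 mod 7 = 6
Result: Sunday

Sunday


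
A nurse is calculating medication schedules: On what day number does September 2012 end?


Month: September
Year: 2012
September is a 30-day month
Total: 30 days

30


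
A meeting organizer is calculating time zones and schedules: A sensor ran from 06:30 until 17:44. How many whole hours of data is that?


Start: 06:30
End: 17:44
Hour difference: 17 - 6 = 11 hours
Minute difference: 44 - 30 = 14 minutes
Total minutes: 674
Complete hours: 674 / 60 = 11 (remainder 14)

11


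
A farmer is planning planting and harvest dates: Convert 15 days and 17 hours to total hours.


Days: 15
Extra hours: 17
Hours per day: 24
Days to hours: 15 x 24 = 360
Total: 360 + 17 = 377

377


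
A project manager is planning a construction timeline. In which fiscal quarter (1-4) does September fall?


Month: September (month 9)
Q1: January-March (months 1-3)
Q2: April-June (months 4-6)
Q3: July-September (months 7-9)
Q4: October-December (months 10-12)
Month 9 falls in Q3

3


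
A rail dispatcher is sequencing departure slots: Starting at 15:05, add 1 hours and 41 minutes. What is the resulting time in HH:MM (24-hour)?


Start time: 15:05
Adding: 1 hours 41 minutes
Minutes: 5 + 41 = 46
Hours: 15 + 1 + 0 = 16
Result: 16:46

16:46


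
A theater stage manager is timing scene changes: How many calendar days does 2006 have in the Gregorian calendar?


Year: 2006
Check leap year rules:
Divisible by 4? No
2006 is not a leap year
Days: 365

365


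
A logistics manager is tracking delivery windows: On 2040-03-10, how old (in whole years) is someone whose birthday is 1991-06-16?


Birth: 1991-06-16
Reference: 2040-03-10
Year difference: 2040 - 1991 = 49
Has birthday (06-16) occurred by 03-10? No
Birthday not yet reached this year -> subtract 1
Age in full years: 48

48


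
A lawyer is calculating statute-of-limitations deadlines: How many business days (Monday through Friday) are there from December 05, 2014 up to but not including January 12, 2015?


Start: 2014-12-05 (Friday)
End (exclusive): 2015-01-12 (Monday)
Total calendar days: 38
Full weeks: 38 // 7 = 5 -> 25 weekdays
Remaining 3 days starting on Friday:
  Fri(w), Sat(-), Sun(-) -> 1 weekdays
Total business days: 25 + 1 = 26

26


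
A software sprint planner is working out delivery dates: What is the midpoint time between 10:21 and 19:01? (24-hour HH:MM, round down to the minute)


Start time: 10:21 = 621 minutes from midnight
End time: 19:01 = 1141 minutes from midnight
Sum: 621 + 1141 = 1762
Midpoint: 1762 / 2 = 881 minutes
Convert: 881 / 60 = 14 hours, 41 minutes
Result: 14:41

14:41


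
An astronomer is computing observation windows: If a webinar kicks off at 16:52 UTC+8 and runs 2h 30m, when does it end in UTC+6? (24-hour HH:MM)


Start: 16:52 in UTC+8
Step 1 - add duration:
  minutes: 52 + 30 = 82 (carry 1h)
  hours: 16 + 2 + 1 = 19
  end in UTC+8: 19:22
Step 2 - convert UTC+8 -> UTC+6:
  offset difference: 6 - (8) = -2 hours
  19 + (-2) = 17 -> mod 24 = 17
Result: 17:22 in UTC+6

17:22


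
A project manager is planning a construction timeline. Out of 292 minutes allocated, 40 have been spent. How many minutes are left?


Total budget: 292 minutes
Time used: 40 minutes
Remaining: 292 - 40 = 252 minutes
Percent used: 13.7%
Percent remaining: 86.3%

252


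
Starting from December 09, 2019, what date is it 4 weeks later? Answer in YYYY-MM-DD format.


Start: 2019-12-09
Weeks to add: 4
Convert to days: 4 x 7 = 28 days
Add 28 days to 2019-12-09
Result: 2020-01-06

2020-01-06


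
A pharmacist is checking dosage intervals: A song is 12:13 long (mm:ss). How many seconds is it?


Minutes: 12
Extra seconds: 13
Seconds per minute: 60
Minutes to seconds: 12 x 60 = 720
Total: 720 + 13 = 733

733


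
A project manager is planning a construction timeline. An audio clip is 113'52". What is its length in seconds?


Minutes: 113
Seconds: 52
Convert minutes to seconds: 113 x 60 = 6780
Add remaining seconds: 6780 + 52 = 6832

6832


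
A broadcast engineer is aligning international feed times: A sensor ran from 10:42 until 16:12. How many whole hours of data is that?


Start: 10:42
End: 16:12
Hour difference: 16 - 10 = 6 hours
Minute difference: 12 - 42 = -30 minutes
Total minutes: 330
Complete hours: 330 / 60 = 5 (remainder 30)

5


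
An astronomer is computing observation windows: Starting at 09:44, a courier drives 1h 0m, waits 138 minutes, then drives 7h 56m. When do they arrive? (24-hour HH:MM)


Depart: 09:44
Leg 1: +60 min -> 10:44
Layover: +138 min -> 13:02
Leg 2: +476 min -> 20:58
Total travel: 674 minutes = 11h 14m
Arrival: 20:58

20:58


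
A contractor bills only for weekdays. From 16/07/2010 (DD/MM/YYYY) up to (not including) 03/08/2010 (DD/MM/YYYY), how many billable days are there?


Start: 2010-07-16 (Friday)
End (exclusive): 2010-08-03 (Tuesday)
Total calendar days: 18
Full weeks: 18 // 7 = 2 -> 10 weekdays
Remaining 4 days starting on Friday:
  Fri(w), Sat(-), Sun(-), Mon(w) -> 2 weekdays
Total business days: 10 + 2 = 12

12


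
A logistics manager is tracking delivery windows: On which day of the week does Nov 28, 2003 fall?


Date: 2003-11-28
January 1, 2003 is a Wednesday
Day of year: 332
Offset from Jan 1: 331 days
331 mod 7 = 2
Result: Friday

Friday


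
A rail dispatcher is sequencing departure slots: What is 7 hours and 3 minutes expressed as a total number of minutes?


Hours: 7
Minutes: 3
Convert hours to minutes: 7 x 60 = 420
Add remaining minutes: 420 + 3 = 423

423


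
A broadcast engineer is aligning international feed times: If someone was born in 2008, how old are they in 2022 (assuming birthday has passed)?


Birth year: 2008
Current year: 2022
Age = current year - birth year
Age = 2022 - 2008 = 14

14


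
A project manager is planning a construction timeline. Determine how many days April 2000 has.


Month: April
Year: 2000
April is a 30-day month
Total: 30 days

30


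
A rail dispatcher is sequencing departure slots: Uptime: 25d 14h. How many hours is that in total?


Days: 25
Extra hours: 14
Hours per day: 24
Days to hours: 25 x 24 = 600
Total: 600 + 14 = 614

614


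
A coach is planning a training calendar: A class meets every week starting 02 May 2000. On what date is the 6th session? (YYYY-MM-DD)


First occurrence: 2000-05-02 (occurrence 1)
Each occurrence is 7 days after the previous.
Occurrence 6 is 5 weeks after the first.
5 weeks = 35 days
2000-05-02 + 35 days = 2000-06-06

2000-06-06


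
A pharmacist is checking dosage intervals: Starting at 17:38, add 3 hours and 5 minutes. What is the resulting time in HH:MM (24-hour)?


Start time: 17:38
Adding: 3 hours 5 minutes
Minutes: 38 + 5 = 43
Hours: 17 + 3 + 0 = 20
Result: 20:43

20:43


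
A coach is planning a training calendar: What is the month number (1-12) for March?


Calendar month order:
2. February
3. March <--
4. April
March is month number 3

3


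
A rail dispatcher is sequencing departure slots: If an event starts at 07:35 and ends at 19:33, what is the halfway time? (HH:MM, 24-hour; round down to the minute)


Start time: 07:35 = 455 minutes from midnight
End time: 19:33 = 1173 minutes from midnight
Sum: 455 + 1173 = 1628
Midpoint: 1628 / 2 = 814 minutes
Convert: 814 / 60 = 13 hours, 34 minutes
Result: 13:34

13:34


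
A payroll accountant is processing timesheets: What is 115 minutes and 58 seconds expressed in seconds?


Minutes: 115
Extra seconds: 58
Seconds per minute: 60
Minutes to seconds: 115 x 60 = 6900
Total: 6900 + 58 = 6958

6958


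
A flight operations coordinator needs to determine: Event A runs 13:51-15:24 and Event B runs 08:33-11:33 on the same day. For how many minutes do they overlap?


Interval A: [831, 924] minutes from midnight
Interval B: [513, 693] minutes from midnight
Overlap start = max(831, 513) = 831
Overlap end = min(924, 693) = 693
End <= start, so the intervals do not overlap: 0 minutes

0


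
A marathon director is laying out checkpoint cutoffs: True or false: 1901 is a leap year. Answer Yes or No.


Year: 1901
Divisible by 4? 1901 / 4 = 475.25 -> No
Not divisible by 4, so NOT a leap year

No


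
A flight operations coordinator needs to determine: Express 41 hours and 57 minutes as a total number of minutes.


Hours: 41
Extra minutes: 57
Minutes per hour: 60
Hours to minutes: 41 x 60 = 2460
Total: 2460 + 57 = 2517

2517


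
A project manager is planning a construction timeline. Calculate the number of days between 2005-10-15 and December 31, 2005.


Start: October 15, 2005
End: December 31, 2005
Days left in October: 16
November: 30
December: 31
Sum of remaining months: 61
Total: 16 + 61 = 77

77


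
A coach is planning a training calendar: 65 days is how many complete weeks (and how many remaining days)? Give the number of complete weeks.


Total days: 65
Days per week: 7
Division: 65 / 7 = 9 remainder 2
Complete weeks: 9
Remaining days: 2

9


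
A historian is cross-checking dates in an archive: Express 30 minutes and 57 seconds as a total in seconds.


Minutes: 30
Seconds: 57
Convert minutes to seconds: 30 x 60 = 1800
Add remaining seconds: 1800 + 57 = 1857

1857


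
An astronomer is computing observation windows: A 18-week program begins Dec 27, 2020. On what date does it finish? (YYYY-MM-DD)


Start: 2020-12-27
Weeks to add: 18
Convert to days: 18 x 7 = 126 days
Add 126 days to 2020-12-27
Result: 2021-05-02

2021-05-02


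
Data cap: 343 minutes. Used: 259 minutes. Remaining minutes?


Total budget: 343 minutes
Time used: 259 minutes
Remaining: 343 - 259 = 84 minutes
Percent used: 75.5%
Percent remaining: 24.5%

84


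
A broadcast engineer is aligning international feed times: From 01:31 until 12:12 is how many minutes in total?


Start time: 01:31 = 91 minutes from midnight
End time: 12:12 = 732 minutes from midnight
Difference: 732 - 91 = 641 minutes
That is 10 hours and 41 minutes

641


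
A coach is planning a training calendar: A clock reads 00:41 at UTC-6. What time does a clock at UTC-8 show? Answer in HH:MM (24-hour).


Local time: 00:41 at UTC-6 (offset -6h)
Target zone: UTC-8 (offset -8h)
Difference: -8 - (-6) = -2 hours
Calculation: 0 + (-2) = -2
Wraparound: (-2) mod 24 = 22
Result: 22:41

22:41


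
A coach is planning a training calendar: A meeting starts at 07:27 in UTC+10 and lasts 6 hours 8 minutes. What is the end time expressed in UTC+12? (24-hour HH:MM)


Start: 07:27 in UTC+10
Step 1 - add duration:
  minutes: 27 + 8 = 35
  hours: 7 + 6 + 0 = 13
  end in UTC+10: 13:35
Step 2 - convert UTC+10 -> UTC+12:
  offset difference: 12 - (10) = 2 hours
  13 + (2) = 15 -> mod 24 = 15
Result: 15:35 in UTC+12

15:35


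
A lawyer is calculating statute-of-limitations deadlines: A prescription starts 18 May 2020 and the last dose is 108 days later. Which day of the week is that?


Start: 2020-05-18 (Monday)
Step 1 - find target date: add 108 days
  2020-05-18 + 108 days = 2020-09-03
Step 2 - day of week:
  108 mod 7 = 3
  Monday + 3 days -> Thursday
Result: Thursday (2020-09-03)

Thursday


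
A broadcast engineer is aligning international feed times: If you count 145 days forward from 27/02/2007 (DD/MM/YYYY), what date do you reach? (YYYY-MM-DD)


Start: 2007-02-27
Adding 145 days
Days remaining in February: 1
After February: 144 days still to add
March 2007: 31 days, 113 remaining
April 2007: 30 days, 83 remaining
May 2007: 31 days, 52 remaining
June 2007: 30 days, 22 remaining
Result: 2007-07-22

2007-07-22


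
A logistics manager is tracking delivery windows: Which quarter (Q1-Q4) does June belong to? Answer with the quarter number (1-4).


Month: June (month 6)
Q1: January-March (months 1-3)
Q2: April-June (months 4-6)
Q3: July-September (months 7-9)
Q4: October-December (months 10-12)
Month 6 falls in Q2

2


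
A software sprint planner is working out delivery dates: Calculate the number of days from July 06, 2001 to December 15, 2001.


Start date: 2001-07-06
End date: 2001-12-15
Jul 2001: +26 days
Aug 2001: +31 days
Sep 2001: +30 days
... (3 more months)
Total: 162 days

162


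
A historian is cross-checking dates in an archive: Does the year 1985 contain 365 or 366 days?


Year: 1985
Check leap year rules:
Divisible by 4? No
1985 is not a leap year
Days: 365

365


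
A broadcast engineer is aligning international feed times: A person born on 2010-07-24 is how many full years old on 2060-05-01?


Birth: 2010-07-24
Reference: 2060-05-01
Year difference: 2060 - 2010 = 50
Has birthday (07-24) occurred by 05-01? No
Birthday not yet reached this year -> subtract 1
Age in full years: 49

49


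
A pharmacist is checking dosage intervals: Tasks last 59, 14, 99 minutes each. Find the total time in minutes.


Durations: 59, 14, 99
Running sum: 59
+ 14 = 73
+ 99 = 172
Total duration: 172 minutes
That is 2 hours and 52 minutes

172


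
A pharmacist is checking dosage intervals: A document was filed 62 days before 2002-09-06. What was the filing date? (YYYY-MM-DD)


Start: 2002-09-06
Subtracting 62 days
Days already passed in September: 6
After going back through September: 56 more days to subtract
August 2002: 31 days, 25 remaining
July 2002 has 31 days, need 25
Result: 2002-07-06

2002-07-06


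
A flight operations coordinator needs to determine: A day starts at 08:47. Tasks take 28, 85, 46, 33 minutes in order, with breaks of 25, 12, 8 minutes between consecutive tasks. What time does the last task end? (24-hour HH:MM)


Start: 08:47 = 527 min from midnight
  after task 1 (28 min): 09:15
  after break (25 min): 09:40
  after task 2 (85 min): 11:05
  after break (12 min): 11:17
  after task 3 (46 min): 12:03
  after break (8 min): 12:11
  after task 4 (33 min): 12:44
Total elapsed: 237 minutes
End time: 12:44

12:44


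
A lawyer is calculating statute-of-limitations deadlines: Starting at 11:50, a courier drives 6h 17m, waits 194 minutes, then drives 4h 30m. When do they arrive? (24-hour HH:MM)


Depart: 11:50
Leg 1: +377 min -> 18:07
Layover: +194 min -> 21:21
Leg 2: +270 min -> 01:51
Total travel: 841 minutes = 14h 1m
Arrival: 01:51

01:51


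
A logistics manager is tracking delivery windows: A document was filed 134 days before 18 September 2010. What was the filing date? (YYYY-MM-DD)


Start: 2010-09-18
Subtracting 134 days
Days already passed in September: 18
After going back through September: 116 more days to subtract
August 2010: 31 days, 85 remaining
July 2010: 31 days, 54 remaining
June 2010: 30 days, 24 remaining
May 2010 has 31 days, need 24
Result: 2010-05-07

2010-05-07


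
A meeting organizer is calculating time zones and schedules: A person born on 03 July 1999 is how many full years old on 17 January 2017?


Birth: 1999-07-03
Reference: 2017-01-17
Year difference: 2017 - 1999 = 18
Has birthday (07-03) occurred by 01-17? No
Birthday not yet reached this year -> subtract 1
Age in full years: 17

17


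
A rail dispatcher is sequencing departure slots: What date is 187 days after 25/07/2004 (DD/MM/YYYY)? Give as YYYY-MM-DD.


Start: 2004-07-25
Adding 187 days
Days remaining in July: 6
After July: 181 days still to add
August 2004: 31 days, 150 remaining
September 2004: 30 days, 120 remaining
October 2004: 31 days, 89 remaining
November 2004: 30 days, 59 remaining
Result: 2005-01-28

2005-01-28


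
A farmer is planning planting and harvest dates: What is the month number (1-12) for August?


Calendar month order:
7. July
8. August <--
9. September
August is month number 8

8


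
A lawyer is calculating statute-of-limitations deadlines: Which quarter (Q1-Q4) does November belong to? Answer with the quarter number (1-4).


Month: November (month 11)
Q1: January-March (months 1-3)
Q2: April-June (months 4-6)
Q3: July-September (months 7-9)
Q4: October-December (months 10-12)
Month 11 falls in Q4

4


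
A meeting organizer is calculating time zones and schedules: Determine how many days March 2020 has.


Month: March
Year: 2020
March is a 31-day month
Total: 31 days

31


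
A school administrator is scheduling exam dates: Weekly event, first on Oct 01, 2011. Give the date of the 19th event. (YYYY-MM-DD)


First occurrence: 2011-10-01 (occurrence 1)
Each occurrence is 7 days after the previous.
Occurrence 19 is 18 weeks after the first.
18 weeks = 126 days
2011-10-01 + 126 days = 2012-02-04

2012-02-04


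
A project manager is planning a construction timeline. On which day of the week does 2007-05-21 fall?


Date: 2007-05-21
January 1, 2007 is a Monday
Day of year: 141
Offset from Jan 1: 140 days
140 mod 7 = 0
Result: Monday

Monday


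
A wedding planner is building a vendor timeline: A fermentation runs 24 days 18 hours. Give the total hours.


Days: 24
Extra hours: 18
Hours per day: 24
Days to hours: 24 x 24 = 576
Total: 576 + 18 = 594

594


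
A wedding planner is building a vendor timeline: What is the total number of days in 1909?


Year: 1909
Check leap year rules:
Divisible by 4? No
1909 is not a leap year
Days: 365

365


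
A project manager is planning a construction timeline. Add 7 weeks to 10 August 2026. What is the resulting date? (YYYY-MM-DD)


Start: 2026-08-10
Weeks to add: 7
Convert to days: 7 x 7 = 49 days
Add 49 days to 2026-08-10
Result: 2026-09-28

2026-09-28


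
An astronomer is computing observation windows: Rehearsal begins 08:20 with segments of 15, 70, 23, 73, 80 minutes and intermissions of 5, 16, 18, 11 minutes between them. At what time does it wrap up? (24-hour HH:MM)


Start: 08:20 = 500 min from midnight
  after task 1 (15 min): 08:35
  after break (5 min): 08:40
  after task 2 (70 min): 09:50
  after break (16 min): 10:06
  after task 3 (23 min): 10:29
  after break (18 min): 10:47
  after task 4 (73 min): 12:00
  after break (11 min): 12:11
  after task 5 (80 min): 13:31
Total elapsed: 311 minutes
End time: 13:31

13:31


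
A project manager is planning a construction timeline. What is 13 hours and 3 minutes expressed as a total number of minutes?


Hours: 13
Minutes: 3
Convert hours to minutes: 13 x 60 = 780
Add remaining minutes: 780 + 3 = 783

783


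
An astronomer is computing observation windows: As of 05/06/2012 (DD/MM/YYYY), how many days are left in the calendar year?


Start: June 05, 2012
End: December 31, 2012
Days left in June: 25
July: 31
August: 31
September: 30
October: 31
... plus remaining months
Sum of remaining months: 184
Total: 25 + 184 = 209

209


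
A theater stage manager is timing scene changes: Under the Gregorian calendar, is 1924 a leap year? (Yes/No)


Year: 1924
Divisible by 4? 1924 / 4 = 481.0 -> Yes
Divisible by 100? 1924 / 100 = 19.24 -> No
Divisible by 4 but not 100, so it IS a leap year

Yes


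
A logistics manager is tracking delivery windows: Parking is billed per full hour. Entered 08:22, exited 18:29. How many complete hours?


Start: 08:22
End: 18:29
Hour difference: 18 - 8 = 10 hours
Minute difference: 29 - 22 = 7 minutes
Total minutes: 607
Complete hours: 607 / 60 = 10 (remainder 7)

10


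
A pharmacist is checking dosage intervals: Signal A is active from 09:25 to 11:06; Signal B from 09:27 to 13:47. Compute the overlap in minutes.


Interval A: [565, 666] minutes from midnight
Interval B: [567, 827] minutes from midnight
Overlap start = max(565, 567) = 567
Overlap end = min(666, 827) = 666
Overlap = 666 - 567 = 99 minutes

99


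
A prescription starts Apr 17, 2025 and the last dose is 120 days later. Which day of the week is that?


Start: 2025-04-17 (Thursday)
Step 1 - find target date: add 120 days
  2025-04-17 + 120 days = 2025-08-15
Step 2 - day of week:
  120 mod 7 = 1
  Thursday + 1 days -> Friday
Result: Friday (2025-08-15)

Friday


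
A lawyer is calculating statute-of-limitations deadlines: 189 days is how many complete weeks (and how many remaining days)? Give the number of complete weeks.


Total days: 189
Days per week: 7
Division: 189 / 7 = 27 remainder 0
Complete weeks: 27
Remaining days: 0

27


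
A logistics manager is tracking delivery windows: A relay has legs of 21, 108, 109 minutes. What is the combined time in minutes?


Durations: 21, 108, 109
Running sum: 21
+ 108 = 129
+ 109 = 238
Total duration: 238 minutes
That is 3 hours and 58 minutes

238


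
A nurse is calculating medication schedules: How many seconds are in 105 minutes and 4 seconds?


Minutes: 105
Seconds: 4
Convert minutes to seconds: 105 x 60 = 6300
Add remaining seconds: 6300 + 4 = 6304

6304


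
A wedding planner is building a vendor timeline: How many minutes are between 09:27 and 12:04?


Start time: 09:27 = 567 minutes from midnight
End time: 12:04 = 724 minutes from midnight
Difference: 724 - 567 = 157 minutes
That is 2 hours and 37 minutes

157


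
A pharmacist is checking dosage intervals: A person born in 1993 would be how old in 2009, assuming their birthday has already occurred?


Birth year: 1993
Current year: 2009
Age = current year - birth year
Age = 2009 - 1993 = 16

16


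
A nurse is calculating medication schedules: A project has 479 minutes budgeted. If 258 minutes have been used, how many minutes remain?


Total budget: 479 minutes
Time used: 258 minutes
Remaining: 479 - 258 = 221 minutes
Percent used: 53.9%
Percent remaining: 46.1%

221


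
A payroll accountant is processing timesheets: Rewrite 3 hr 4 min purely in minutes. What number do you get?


Hours: 3
Extra minutes: 4
Minutes per hour: 60
Hours to minutes: 3 x 60 = 180
Total: 180 + 4 = 184

184


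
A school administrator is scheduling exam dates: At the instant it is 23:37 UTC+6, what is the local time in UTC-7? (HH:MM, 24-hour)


Local time: 23:37 at UTC+6 (offset 6h)
Target zone: UTC-7 (offset -7h)
Difference: -7 - (6) = -13 hours
Calculation: 23 + (-13) = 10
Result: 10:37

10:37


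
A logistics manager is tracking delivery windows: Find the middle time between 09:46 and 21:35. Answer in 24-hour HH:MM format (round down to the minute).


Start time: 09:46 = 586 minutes from midnight
End time: 21:35 = 1295 minutes from midnight
Sum: 586 + 1295 = 1881
Midpoint: 1881 / 2 = 940 minutes
Convert: 940 / 60 = 15 hours, 40 minutes
Result: 15:40

15:40


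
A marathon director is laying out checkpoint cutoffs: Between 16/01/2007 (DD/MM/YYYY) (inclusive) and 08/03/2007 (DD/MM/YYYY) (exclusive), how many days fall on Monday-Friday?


Start: 2007-01-16 (Tuesday)
End (exclusive): 2007-03-08 (Thursday)
Total calendar days: 51
Full weeks: 51 // 7 = 7 -> 35 weekdays
Remaining 2 days starting on Tuesday:
  Tue(w), Wed(w) -> 2 weekdays
Total business days: 35 + 2 = 37

37


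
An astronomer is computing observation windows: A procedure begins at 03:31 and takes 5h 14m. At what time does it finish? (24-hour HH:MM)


Start time: 03:31
Adding: 5 hours 14 minutes
Minutes: 31 + 14 = 45
Hours: 3 + 5 + 0 = 8
Result: 08:45

08:45


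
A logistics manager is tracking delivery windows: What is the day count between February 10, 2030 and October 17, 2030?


Start date: 2030-02-10
End date: 2030-10-17
Feb 2030: +19 days
Mar 2030: +31 days
Apr 2030: +30 days
... (6 more months)
Total: 249 days

249


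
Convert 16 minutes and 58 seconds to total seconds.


Minutes: 16
Extra seconds: 58
Seconds per minute: 60
Minutes to seconds: 16 x 60 = 960
Total: 960 + 58 = 1018

1018


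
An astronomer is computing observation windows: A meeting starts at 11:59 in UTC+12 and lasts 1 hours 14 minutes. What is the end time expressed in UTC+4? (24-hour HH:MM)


Start: 11:59 in UTC+12
Step 1 - add duration:
  minutes: 59 + 14 = 73 (carry 1h)
  hours: 11 + 1 + 1 = 13
  end in UTC+12: 13:13
Step 2 - convert UTC+12 -> UTC+4:
  offset difference: 4 - (12) = -8 hours
  13 + (-8) = 5 -> mod 24 = 5
Result: 05:13 in UTC+4

05:13


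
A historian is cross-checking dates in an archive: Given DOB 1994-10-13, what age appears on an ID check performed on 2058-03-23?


Birth: 1994-10-13
Reference: 2058-03-23
Year difference: 2058 - 1994 = 64
Has birthday (10-13) occurred by 03-23? No
Birthday not yet reached this year -> subtract 1
Age in full years: 63

63


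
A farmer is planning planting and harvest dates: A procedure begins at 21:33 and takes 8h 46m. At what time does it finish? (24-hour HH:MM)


Start time: 21:33
Adding: 8 hours 46 minutes
Minutes: 33 + 46 = 79
Minute overflow: 79 >= 60, so carry 1 hour, minutes = 19
Hours: 21 + 8 + 1 = 30
Hour wraparound: 30 mod 24 = 6
Result: 06:19

06:19


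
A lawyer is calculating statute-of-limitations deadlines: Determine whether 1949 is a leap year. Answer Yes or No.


Year: 1949
Divisible by 4? 1949 / 4 = 487.25 -> No
Not divisible by 4, so NOT a leap year

No


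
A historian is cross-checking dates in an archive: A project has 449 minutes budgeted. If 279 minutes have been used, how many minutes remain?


Total budget: 449 minutes
Time used: 279 minutes
Remaining: 449 - 279 = 170 minutes
Percent used: 62.1%
Percent remaining: 37.9%

170


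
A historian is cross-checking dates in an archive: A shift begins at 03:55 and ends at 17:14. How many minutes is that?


Start time: 03:55 = 235 minutes from midnight
End time: 17:14 = 1034 minutes from midnight
Difference: 1034 - 235 = 799 minutes
That is 13 hours and 19 minutes

799


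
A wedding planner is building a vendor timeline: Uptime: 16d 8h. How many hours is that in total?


Days: 16
Extra hours: 8
Hours per day: 24
Days to hours: 16 x 24 = 384
Total: 384 + 8 = 392

392


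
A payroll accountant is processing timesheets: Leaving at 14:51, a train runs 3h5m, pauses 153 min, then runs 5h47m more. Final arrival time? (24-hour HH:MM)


Depart: 14:51
Leg 1: +185 min -> 17:56
Layover: +153 min -> 20:29
Leg 2: +347 min -> 02:16
Total travel: 685 minutes = 11h 25m
Arrival: 02:16

02:16


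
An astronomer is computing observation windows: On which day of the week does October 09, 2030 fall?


Date: 2030-10-09
January 1, 2030 is a Tuesday
Day of year: 282
Offset from Jan 1: 281 days
281 mod 7 = 1
Result: Wednesday

Wednesday


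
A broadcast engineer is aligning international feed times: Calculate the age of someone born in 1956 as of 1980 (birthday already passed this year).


Birth year: 1956
Current year: 1980
Age = current year - birth year
Age = 1980 - 1956 = 24

24


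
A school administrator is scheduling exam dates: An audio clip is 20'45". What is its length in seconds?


Minutes: 20
Seconds: 45
Convert minutes to seconds: 20 x 60 = 1200
Add remaining seconds: 1200 + 45 = 1245

1245


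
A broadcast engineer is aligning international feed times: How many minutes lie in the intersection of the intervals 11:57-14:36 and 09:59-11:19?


Interval A: [717, 876] minutes from midnight
Interval B: [599, 679] minutes from midnight
Overlap start = max(717, 599) = 717
Overlap end = min(876, 679) = 679
End <= start, so the intervals do not overlap: 0 minutes

0


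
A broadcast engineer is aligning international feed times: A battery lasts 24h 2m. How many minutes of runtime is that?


Hours: 24
Extra minutes: 2
Minutes per hour: 60
Hours to minutes: 24 x 60 = 1440
Total: 1440 + 2 = 1442

1442


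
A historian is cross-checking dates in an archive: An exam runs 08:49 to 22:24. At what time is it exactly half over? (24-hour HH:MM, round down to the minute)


Start time: 08:49 = 529 minutes from midnight
End time: 22:24 = 1344 minutes from midnight
Sum: 529 + 1344 = 1873
Midpoint: 1873 / 2 = 936 minutes
Convert: 936 / 60 = 15 hours, 36 minutes
Result: 15:36

15:36


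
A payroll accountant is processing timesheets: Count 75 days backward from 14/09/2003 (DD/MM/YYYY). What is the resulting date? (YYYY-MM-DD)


Start: 2003-09-14
Subtracting 75 days
Days already passed in September: 14
After going back through September: 61 more days to subtract
August 2003: 31 days, 30 remaining
July 2003 has 31 days, need 30
Result: 2003-07-01

2003-07-01


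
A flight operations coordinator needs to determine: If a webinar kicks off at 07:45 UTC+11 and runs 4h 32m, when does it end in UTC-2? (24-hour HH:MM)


Start: 07:45 in UTC+11
Step 1 - add duration:
  minutes: 45 + 32 = 77 (carry 1h)
  hours: 7 + 4 + 1 = 12
  end in UTC+11: 12:17
Step 2 - convert UTC+11 -> UTC-2:
  offset difference: -2 - (11) = -13 hours
  12 + (-13) = -1 -> mod 24 = 23
Result: 23:17 in UTC-2

23:17


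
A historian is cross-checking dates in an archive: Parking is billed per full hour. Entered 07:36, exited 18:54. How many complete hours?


Start: 07:36
End: 18:54
Hour difference: 18 - 7 = 11 hours
Minute difference: 54 - 36 = 18 minutes
Total minutes: 678
Complete hours: 678 / 60 = 11 (remainder 18)

11


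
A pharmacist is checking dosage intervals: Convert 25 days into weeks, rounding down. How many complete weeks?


Total days: 25
Days per week: 7
Division: 25 / 7 = 3 remainder 4
Complete weeks: 3
Remaining days: 4

3


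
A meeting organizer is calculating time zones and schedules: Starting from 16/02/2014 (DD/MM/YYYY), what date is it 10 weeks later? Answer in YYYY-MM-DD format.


Start: 2014-02-16
Weeks to add: 10
Convert to days: 10 x 7 = 70 days
Add 70 days to 2014-02-16
Result: 2014-04-27

2014-04-27


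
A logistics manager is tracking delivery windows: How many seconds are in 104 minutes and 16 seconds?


Minutes: 104
Extra seconds: 16
Seconds per minute: 60
Minutes to seconds: 104 x 60 = 6240
Total: 6240 + 16 = 6256

6256


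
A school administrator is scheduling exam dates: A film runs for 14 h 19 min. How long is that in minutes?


Hours: 14
Minutes: 19
Convert hours to minutes: 14 x 60 = 840
Add remaining minutes: 840 + 19 = 859

859


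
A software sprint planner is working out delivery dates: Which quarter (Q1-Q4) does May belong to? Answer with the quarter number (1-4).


Month: May (month 5)
Q1: January-March (months 1-3)
Q2: April-June (months 4-6)
Q3: July-September (months 7-9)
Q4: October-December (months 10-12)
Month 5 falls in Q2

2


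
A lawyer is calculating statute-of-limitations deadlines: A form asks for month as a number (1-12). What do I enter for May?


Calendar month order:
4. April
5. May <--
6. June
May is month number 5

5


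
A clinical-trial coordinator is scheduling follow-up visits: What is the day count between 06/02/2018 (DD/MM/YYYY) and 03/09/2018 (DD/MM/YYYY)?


Start date: 2018-02-06
End date: 2018-09-03
Feb 2018: +23 days
Mar 2018: +31 days
Apr 2018: +30 days
... (5 more months)
Total: 209 days

209


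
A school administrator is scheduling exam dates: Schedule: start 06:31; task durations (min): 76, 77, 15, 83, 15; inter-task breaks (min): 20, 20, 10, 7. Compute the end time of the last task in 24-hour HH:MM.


Start: 06:31 = 391 min from midnight
  after task 1 (76 min): 07:47
  after break (20 min): 08:07
  after task 2 (77 min): 09:24
  after break (20 min): 09:44
  after task 3 (15 min): 09:59
  after break (10 min): 10:09
  after task 4 (83 min): 11:32
  after break (7 min): 11:39
  after task 5 (15 min): 11:54
Total elapsed: 323 minutes
End time: 11:54

11:54


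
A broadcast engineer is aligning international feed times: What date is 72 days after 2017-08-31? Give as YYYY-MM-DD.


Start: 2017-08-31
Adding 72 days
Days remaining in August: 0
After August: 72 days still to add
September 2017: 30 days, 42 remaining
October 2017: 31 days, 11 remaining
November 2017 has 30 days, need 11
Result: 2017-11-11

2017-11-11


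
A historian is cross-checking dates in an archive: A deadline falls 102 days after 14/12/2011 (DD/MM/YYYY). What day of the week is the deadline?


Start: 2011-12-14 (Wednesday)
Step 1 - find target date: add 102 days
  2011-12-14 + 102 days = 2012-03-25
Step 2 - day of week:
  102 mod 7 = 4
  Wednesday + 4 days -> Sunday
Result: Sunday (2012-03-25)

Sunday


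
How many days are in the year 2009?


Year: 2009
Check leap year rules:
Divisible by 4? No
2009 is not a leap year
Days: 365

365


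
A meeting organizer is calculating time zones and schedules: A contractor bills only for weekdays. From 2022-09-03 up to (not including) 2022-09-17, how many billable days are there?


Start: 2022-09-03 (Saturday)
End (exclusive): 2022-09-17 (Saturday)
Total calendar days: 14
Full weeks: 14 // 7 = 2 -> 10 weekdays
Remaining 0 days starting on Saturday:
Total business days: 10 + 0 = 10

10


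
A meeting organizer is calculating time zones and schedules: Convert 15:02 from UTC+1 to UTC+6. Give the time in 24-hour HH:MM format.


Local time: 15:02 at UTC+1 (offset 1h)
Target zone: UTC+6 (offset 6h)
Difference: 6 - (1) = 5 hours
Calculation: 15 + (5) = 20
Result: 20:02

20:02


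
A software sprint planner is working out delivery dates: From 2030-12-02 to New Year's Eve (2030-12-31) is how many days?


Start: December 02, 2030
End: December 31, 2030
Days left in December: 29
Total: 29 days

29


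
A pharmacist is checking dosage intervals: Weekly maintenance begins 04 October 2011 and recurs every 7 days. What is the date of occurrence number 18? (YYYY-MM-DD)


First occurrence: 2011-10-04 (occurrence 1)
Each occurrence is 7 days after the previous.
Occurrence 18 is 17 weeks after the first.
17 weeks = 119 days
2011-10-04 + 119 days = 2012-01-31

2012-01-31


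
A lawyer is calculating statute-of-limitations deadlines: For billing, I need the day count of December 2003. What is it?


Month: December
Year: 2003
December is a 31-day month
Total: 31 days

31


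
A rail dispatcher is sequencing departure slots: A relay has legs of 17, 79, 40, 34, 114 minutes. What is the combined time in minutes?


Durations: 17, 79, 40, 34, 114
Running sum: 17
+ 79 = 96
+ 40 = 136
+ 34 = 170
+ 114 = 284
Total duration: 284 minutes
That is 4 hours and 44 minutes

284


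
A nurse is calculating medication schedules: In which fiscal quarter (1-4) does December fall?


Month: December (month 12)
Q1: January-March (months 1-3)
Q2: April-June (months 4-6)
Q3: July-September (months 7-9)
Q4: October-December (months 10-12)
Month 12 falls in Q4

4


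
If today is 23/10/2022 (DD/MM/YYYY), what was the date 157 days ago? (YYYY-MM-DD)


Start: 2022-10-23
Subtracting 157 days
Days already passed in October: 23
After going back through October: 134 more days to subtract
September 2022: 30 days, 104 remaining
August 2022: 31 days, 73 remaining
July 2022: 31 days, 42 remaining
June 2022: 30 days, 12 remaining
Result: 2022-05-19

2022-05-19


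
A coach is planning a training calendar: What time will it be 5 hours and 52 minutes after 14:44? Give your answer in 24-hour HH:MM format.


Start time: 14:44
Adding: 5 hours 52 minutes
Minutes: 44 + 52 = 96
Minute overflow: 96 >= 60, so carry 1 hour, minutes = 36
Hours: 14 + 5 + 1 = 20
Result: 20:36

20:36
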